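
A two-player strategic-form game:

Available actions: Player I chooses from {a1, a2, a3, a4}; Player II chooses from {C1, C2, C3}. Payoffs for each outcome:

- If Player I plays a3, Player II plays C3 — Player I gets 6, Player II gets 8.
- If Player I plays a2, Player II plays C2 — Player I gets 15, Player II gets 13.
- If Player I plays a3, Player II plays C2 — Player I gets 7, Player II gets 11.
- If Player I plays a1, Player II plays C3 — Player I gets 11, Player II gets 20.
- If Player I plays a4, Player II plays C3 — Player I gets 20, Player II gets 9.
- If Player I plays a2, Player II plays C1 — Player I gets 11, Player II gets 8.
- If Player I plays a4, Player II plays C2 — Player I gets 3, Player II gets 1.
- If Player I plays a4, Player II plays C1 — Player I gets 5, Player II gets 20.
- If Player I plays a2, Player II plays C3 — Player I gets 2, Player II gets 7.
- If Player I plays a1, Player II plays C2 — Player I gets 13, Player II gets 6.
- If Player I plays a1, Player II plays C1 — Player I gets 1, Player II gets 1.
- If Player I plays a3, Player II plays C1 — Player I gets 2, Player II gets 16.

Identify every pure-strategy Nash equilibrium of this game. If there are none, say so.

Check each profile: it is a Nash equilibrium iff no player can strictly gain by switching unilaterally.
(a1, C1): Player I can switch to a2 (1 → 11). Not NE.
(a1, C2): Player I can switch to a2 (13 → 15). Not NE.
(a1, C3): Player I can switch to a4 (11 → 20). Not NE.
(a2, C1): Player II can switch to C2 (8 → 13). Not NE.
(a2, C2): Player I gets 15, best alternative 13; Player II gets 13, best alternative 8. No profitable deviation — NE.
(a2, C3): Player I can switch to a1 (2 → 11). Not NE.
(a3, C1): Player I can switch to a2 (2 → 11). Not NE.
(a3, C2): Player I can switch to a1 (7 → 13). Not NE.
(a3, C3): Player I can switch to a1 (6 → 11). Not NE.
(a4, C1): Player I can switch to a2 (5 → 11). Not NE.
(a4, C2): Player I can switch to a1 (3 → 13). Not NE.
(a4, C3): Player II can switch to C1 (9 → 20). Not NE.

The unique pure-strategy Nash equilibrium is (a2, C2).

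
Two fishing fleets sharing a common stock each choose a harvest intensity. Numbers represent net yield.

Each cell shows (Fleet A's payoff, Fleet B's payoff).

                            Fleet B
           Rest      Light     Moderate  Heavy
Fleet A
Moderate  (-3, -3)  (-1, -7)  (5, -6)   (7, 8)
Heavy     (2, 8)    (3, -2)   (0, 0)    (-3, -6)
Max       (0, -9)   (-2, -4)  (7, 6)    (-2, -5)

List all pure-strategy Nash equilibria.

The pure Nash equilibria are (Moderate, Heavy); (Heavy, Rest); (Max, Moderate).

Fleet A against Rest: payoffs -3, 2, 0 → best response Heavy.
Fleet A against Light: payoffs -1, 3, -2 → best response Heavy.
Fleet A against Moderate: payoffs 5, 0, 7 → best response Max.
Fleet A against Heavy: payoffs 7, -3, -2 → best response Moderate.
Fleet B against Moderate: payoffs -3, -7, -6, 8 → best response Heavy.
Fleet B against Heavy: payoffs 8, -2, 0, -6 → best response Rest.
Fleet B against Max: payoffs -9, -4, 6, -5 → best response Moderate.
Mutual best responses: (Moderate, Heavy); (Heavy, Rest); (Max, Moderate).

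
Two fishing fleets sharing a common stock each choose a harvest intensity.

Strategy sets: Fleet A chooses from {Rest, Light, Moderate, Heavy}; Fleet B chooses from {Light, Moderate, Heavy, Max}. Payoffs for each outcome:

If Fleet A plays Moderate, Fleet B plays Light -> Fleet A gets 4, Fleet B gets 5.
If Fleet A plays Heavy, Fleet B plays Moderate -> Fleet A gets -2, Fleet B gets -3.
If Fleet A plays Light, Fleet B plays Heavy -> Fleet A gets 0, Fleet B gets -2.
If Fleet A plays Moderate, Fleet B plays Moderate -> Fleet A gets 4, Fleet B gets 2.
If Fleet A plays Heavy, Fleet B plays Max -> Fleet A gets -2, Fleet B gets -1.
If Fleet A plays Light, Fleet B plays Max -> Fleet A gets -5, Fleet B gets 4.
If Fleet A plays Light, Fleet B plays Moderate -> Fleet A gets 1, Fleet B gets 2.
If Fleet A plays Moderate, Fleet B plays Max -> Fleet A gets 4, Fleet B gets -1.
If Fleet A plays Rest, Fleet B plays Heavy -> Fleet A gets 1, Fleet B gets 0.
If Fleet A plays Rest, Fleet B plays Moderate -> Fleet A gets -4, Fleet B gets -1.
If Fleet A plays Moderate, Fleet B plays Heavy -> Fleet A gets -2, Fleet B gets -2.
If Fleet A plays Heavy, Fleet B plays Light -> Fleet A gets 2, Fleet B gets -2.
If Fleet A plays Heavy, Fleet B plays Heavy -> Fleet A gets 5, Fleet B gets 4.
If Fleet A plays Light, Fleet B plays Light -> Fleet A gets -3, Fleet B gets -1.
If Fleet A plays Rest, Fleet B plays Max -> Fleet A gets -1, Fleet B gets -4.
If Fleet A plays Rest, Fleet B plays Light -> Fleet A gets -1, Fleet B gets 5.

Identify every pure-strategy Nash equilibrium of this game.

The pure Nash equilibria are (Moderate, Light) and (Heavy, Heavy).

(Rest, Light): Fleet A can switch to Moderate (-1 → 4). Not NE.
(Rest, Moderate): Fleet A can switch to Light (-4 → 1). Not NE.
(Rest, Heavy): Fleet A can switch to Heavy (1 → 5). Not NE.
(Rest, Max): Fleet A can switch to Moderate (-1 → 4). Not NE.
(Light, Light): Fleet A can switch to Rest (-3 → -1). Not NE.
(Light, Moderate): Fleet A can switch to Moderate (1 → 4). Not NE.
(Light, Heavy): Fleet A can switch to Rest (0 → 1). Not NE.
(Light, Max): Fleet A can switch to Rest (-5 → -1). Not NE.
(Moderate, Light): Fleet A gets 4, best alternative 2; Fleet B gets 5, best alternative 2. No profitable deviation — NE.
(Heavy, Heavy): Fleet A gets 5, best alternative 1; Fleet B gets 4, best alternative -1. No profitable deviation — NE.
(The remaining 6 profiles each have a profitable deviation by the same check.)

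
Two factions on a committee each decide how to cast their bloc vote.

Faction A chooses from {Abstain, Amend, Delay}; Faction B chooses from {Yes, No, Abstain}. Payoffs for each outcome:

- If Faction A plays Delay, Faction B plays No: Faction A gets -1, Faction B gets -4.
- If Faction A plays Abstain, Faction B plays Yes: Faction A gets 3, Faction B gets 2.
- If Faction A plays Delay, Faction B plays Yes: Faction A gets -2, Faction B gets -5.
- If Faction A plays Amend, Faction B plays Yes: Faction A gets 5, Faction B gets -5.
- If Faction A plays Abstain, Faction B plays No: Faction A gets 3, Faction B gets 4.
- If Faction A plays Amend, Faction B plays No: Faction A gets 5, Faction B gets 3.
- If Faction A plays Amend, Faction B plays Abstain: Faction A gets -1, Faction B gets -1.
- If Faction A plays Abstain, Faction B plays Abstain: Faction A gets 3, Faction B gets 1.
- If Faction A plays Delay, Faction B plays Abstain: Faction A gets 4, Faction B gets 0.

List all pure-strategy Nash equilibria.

(Amend, No), (Delay, Abstain)

For each player, find the best response to each opponent profile; mutual best responses are the pure NE.
Faction A against Yes: payoffs 3, 5, -2 → best response Amend.
Faction A against No: payoffs 3, 5, -1 → best response Amend.
Faction A against Abstain: payoffs 3, -1, 4 → best response Delay.
Faction B against Abstain: payoffs 2, 4, 1 → best response No.
Faction B against Amend: payoffs -5, 3, -1 → best response No.
Faction B against Delay: payoffs -5, -4, 0 → best response Abstain.
Mutual best responses: (Amend, No); (Delay, Abstain).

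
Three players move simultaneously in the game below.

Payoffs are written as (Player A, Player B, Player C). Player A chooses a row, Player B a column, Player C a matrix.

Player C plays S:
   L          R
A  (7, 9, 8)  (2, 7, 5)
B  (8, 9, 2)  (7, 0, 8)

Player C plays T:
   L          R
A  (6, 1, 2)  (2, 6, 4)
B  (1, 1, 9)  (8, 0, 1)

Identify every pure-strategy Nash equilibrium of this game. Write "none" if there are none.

There is no pure-strategy Nash equilibrium.

For each player, find the best response to each opponent profile; mutual best responses are the pure NE.
Player A against (L, S): payoffs 7, 8 → best response B.
Player A against (L, T): payoffs 6, 1 → best response A.
Player A against (R, S): payoffs 2, 7 → best response B.
Player A against (R, T): payoffs 2, 8 → best response B.
Player B against (A, S): payoffs 9, 7 → best response L.
Player B against (A, T): payoffs 1, 6 → best response R.
Player B against (B, S): payoffs 9, 0 → best response L.
Player B against (B, T): payoffs 1, 0 → best response L.
Player C against (A, L): payoffs 8, 2 → best response S.
Player C against (A, R): payoffs 5, 4 → best response S.
Player C against (B, L): payoffs 2, 9 → best response T.
Player C against (B, R): payoffs 8, 1 → best response S.
No profile is a mutual best response for all players.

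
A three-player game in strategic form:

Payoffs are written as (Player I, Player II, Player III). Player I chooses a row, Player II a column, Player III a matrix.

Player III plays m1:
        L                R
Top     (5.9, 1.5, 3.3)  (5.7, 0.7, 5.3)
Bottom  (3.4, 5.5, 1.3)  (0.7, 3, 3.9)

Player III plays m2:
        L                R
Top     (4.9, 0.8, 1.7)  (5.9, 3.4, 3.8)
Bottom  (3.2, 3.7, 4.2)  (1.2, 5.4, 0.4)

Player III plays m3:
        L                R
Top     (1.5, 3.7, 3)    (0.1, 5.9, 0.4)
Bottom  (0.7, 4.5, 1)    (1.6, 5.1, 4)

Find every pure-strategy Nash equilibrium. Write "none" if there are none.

For each strategy profile, look for a profitable unilateral deviation.
(Top, L, m1): Player I gets 5.9, best alternative 3.4; Player II gets 1.5, best alternative 0.7; Player III gets 3.3, best alternative 3. No profitable deviation — NE.
(Top, L, m2): Player II can switch to R (0.8 → 3.4). Not NE.
(Top, L, m3): Player II can switch to R (3.7 → 5.9). Not NE.
(Top, R, m1): Player II can switch to L (0.7 → 1.5). Not NE.
(Top, R, m2): Player III can switch to m1 (3.8 → 5.3). Not NE.
(Top, R, m3): Player I can switch to Bottom (0.1 → 1.6). Not NE.
(Bottom, L, m1): Player I can switch to Top (3.4 → 5.9). Not NE.
(Bottom, L, m2): Player I can switch to Top (3.2 → 4.9). Not NE.
(Bottom, L, m3): Player I can switch to Top (0.7 → 1.5). Not NE.
(Bottom, R, m1): Player I can switch to Top (0.7 → 5.7). Not NE.
(Bottom, R, m2): Player I can switch to Top (1.2 → 5.9). Not NE.
(Bottom, R, m3): Player I gets 1.6, best alternative 0.1; Player II gets 5.1, best alternative 4.5; Player III gets 4, best alternative 3.9. No profitable deviation — NE.

The pure Nash equilibria are (Top, L, m1), (Bottom, R, m3).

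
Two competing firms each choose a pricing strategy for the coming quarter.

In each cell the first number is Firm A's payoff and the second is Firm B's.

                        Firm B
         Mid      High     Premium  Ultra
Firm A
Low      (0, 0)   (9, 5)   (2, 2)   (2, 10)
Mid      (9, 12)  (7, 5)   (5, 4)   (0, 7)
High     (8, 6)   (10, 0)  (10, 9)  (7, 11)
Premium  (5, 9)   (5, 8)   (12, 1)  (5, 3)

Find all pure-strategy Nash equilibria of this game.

For each player, find the best response to each opponent profile; mutual best responses are the pure NE.
Firm A against Mid: payoffs 0, 9, 8, 5 → best response Mid.
Firm A against High: payoffs 9, 7, 10, 5 → best response High.
Firm A against Premium: payoffs 2, 5, 10, 12 → best response Premium.
Firm A against Ultra: payoffs 2, 0, 7, 5 → best response High.
Firm B against Low: payoffs 0, 5, 2, 10 → best response Ultra.
Firm B against Mid: payoffs 12, 5, 4, 7 → best response Mid.
Firm B against High: payoffs 6, 0, 9, 11 → best response Ultra.
Firm B against Premium: payoffs 9, 8, 1, 3 → best response Mid.
Mutual best responses: (Mid, Mid); (High, Ultra).

Pure-strategy Nash equilibria: (Mid, Mid), (High, Ultra)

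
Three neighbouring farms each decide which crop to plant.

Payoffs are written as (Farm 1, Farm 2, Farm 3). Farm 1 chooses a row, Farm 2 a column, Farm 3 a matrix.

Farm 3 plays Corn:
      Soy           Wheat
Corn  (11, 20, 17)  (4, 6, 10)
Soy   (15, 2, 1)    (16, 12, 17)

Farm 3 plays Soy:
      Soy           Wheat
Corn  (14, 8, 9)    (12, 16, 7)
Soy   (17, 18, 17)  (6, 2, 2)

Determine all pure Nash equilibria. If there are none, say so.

The pure Nash equilibria are (Soy, Soy, Soy), (Soy, Wheat, Corn).

Farm 1 against (Soy, Corn): payoffs 11, 15 → best response Soy.
Farm 1 against (Soy, Soy): payoffs 14, 17 → best response Soy.
Farm 1 against (Wheat, Corn): payoffs 4, 16 → best response Soy.
Farm 1 against (Wheat, Soy): payoffs 12, 6 → best response Corn.
Farm 2 against (Corn, Corn): payoffs 20, 6 → best response Soy.
Farm 2 against (Corn, Soy): payoffs 8, 16 → best response Wheat.
Farm 2 against (Soy, Corn): payoffs 2, 12 → best response Wheat.
Farm 2 against (Soy, Soy): payoffs 18, 2 → best response Soy.
Farm 3 against (Corn, Soy): payoffs 17, 9 → best response Corn.
Farm 3 against (Corn, Wheat): payoffs 10, 7 → best response Corn.
Farm 3 against (Soy, Soy): payoffs 1, 17 → best response Soy.
Farm 3 against (Soy, Wheat): payoffs 17, 2 → best response Corn.
Mutual best responses: (Soy, Soy, Soy); (Soy, Wheat, Corn).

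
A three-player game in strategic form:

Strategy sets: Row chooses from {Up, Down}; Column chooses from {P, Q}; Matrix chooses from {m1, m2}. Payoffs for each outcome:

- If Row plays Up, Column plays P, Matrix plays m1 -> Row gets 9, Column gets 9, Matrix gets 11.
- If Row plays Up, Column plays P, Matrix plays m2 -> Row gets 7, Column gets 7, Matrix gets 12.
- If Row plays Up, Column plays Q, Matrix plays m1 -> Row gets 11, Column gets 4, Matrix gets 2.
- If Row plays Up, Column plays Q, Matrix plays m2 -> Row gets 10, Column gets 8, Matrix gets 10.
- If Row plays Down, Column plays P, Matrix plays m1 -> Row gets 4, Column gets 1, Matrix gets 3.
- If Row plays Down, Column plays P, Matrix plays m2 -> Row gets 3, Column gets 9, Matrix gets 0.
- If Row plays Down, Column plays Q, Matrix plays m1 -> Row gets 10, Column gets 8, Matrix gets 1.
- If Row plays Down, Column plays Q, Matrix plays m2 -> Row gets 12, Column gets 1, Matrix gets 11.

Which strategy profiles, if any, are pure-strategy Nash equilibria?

(Up, P, m1): Matrix can switch to m2 (11 → 12). Not NE.
(Up, P, m2): Column can switch to Q (7 → 8). Not NE.
(Up, Q, m1): Column can switch to P (4 → 9). Not NE.
(Up, Q, m2): Row can switch to Down (10 → 12). Not NE.
(Down, P, m1): Row can switch to Up (4 → 9). Not NE.
(Down, P, m2): Row can switch to Up (3 → 7). Not NE.
(Down, Q, m1): Row can switch to Up (10 → 11). Not NE.
(Down, Q, m2): Column can switch to P (1 → 9). Not NE.

No pure-strategy Nash equilibrium.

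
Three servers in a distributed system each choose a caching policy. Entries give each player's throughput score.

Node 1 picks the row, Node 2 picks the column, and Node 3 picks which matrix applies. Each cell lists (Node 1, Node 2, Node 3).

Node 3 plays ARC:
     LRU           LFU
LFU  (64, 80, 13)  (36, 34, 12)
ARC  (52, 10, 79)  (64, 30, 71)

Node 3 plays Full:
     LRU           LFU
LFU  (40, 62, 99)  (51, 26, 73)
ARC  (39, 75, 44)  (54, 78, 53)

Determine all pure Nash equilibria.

Node 1 against (LRU, ARC): payoffs 64, 52 → best response LFU.
Node 1 against (LRU, Full): payoffs 40, 39 → best response LFU.
Node 1 against (LFU, ARC): payoffs 36, 64 → best response ARC.
Node 1 against (LFU, Full): payoffs 51, 54 → best response ARC.
Node 2 against (LFU, ARC): payoffs 80, 34 → best response LRU.
Node 2 against (LFU, Full): payoffs 62, 26 → best response LRU.
Node 2 against (ARC, ARC): payoffs 10, 30 → best response LFU.
Node 2 against (ARC, Full): payoffs 75, 78 → best response LFU.
Node 3 against (LFU, LRU): payoffs 13, 99 → best response Full.
Node 3 against (LFU, LFU): payoffs 12, 73 → best response Full.
Node 3 against (ARC, LRU): payoffs 79, 44 → best response ARC.
Node 3 against (ARC, LFU): payoffs 71, 53 → best response ARC.
Mutual best responses: (LFU, LRU, Full); (ARC, LFU, ARC).

The pure Nash equilibria are (LFU, LRU, Full) and (ARC, LFU, ARC).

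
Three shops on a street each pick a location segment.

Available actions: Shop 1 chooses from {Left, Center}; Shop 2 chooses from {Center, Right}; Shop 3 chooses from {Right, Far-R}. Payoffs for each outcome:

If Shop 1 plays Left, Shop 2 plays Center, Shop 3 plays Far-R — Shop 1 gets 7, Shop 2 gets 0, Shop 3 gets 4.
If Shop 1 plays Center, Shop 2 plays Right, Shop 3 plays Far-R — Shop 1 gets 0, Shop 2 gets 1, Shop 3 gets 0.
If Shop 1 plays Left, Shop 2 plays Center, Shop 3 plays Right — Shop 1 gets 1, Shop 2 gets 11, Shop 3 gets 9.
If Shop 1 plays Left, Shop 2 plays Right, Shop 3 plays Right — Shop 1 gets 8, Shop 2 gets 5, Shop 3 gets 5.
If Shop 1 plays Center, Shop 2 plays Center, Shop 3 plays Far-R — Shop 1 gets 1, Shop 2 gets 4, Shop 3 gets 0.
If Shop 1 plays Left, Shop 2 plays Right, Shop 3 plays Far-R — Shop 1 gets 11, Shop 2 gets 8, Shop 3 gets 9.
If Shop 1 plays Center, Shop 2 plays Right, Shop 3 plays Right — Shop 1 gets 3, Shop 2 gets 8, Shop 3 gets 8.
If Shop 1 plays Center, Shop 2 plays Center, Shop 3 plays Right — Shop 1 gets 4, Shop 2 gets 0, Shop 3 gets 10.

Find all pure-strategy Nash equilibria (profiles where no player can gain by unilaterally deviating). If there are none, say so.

For each player, find the best response to each opponent profile; mutual best responses are the pure NE.
Shop 1 against (Center, Right): payoffs 1, 4 → best response Center.
Shop 1 against (Center, Far-R): payoffs 7, 1 → best response Left.
Shop 1 against (Right, Right): payoffs 8, 3 → best response Left.
Shop 1 against (Right, Far-R): payoffs 11, 0 → best response Left.
Shop 2 against (Left, Right): payoffs 11, 5 → best response Center.
Shop 2 against (Left, Far-R): payoffs 0, 8 → best response Right.
Shop 2 against (Center, Right): payoffs 0, 8 → best response Right.
Shop 2 against (Center, Far-R): payoffs 4, 1 → best response Center.
Shop 3 against (Left, Center): payoffs 9, 4 → best response Right.
Shop 3 against (Left, Right): payoffs 5, 9 → best response Far-R.
Shop 3 against (Center, Center): payoffs 10, 0 → best response Right.
Shop 3 against (Center, Right): payoffs 8, 0 → best response Right.
Mutual best responses: (Left, Right, Far-R).

The unique pure-strategy Nash equilibrium is (Left, Right, Far-R).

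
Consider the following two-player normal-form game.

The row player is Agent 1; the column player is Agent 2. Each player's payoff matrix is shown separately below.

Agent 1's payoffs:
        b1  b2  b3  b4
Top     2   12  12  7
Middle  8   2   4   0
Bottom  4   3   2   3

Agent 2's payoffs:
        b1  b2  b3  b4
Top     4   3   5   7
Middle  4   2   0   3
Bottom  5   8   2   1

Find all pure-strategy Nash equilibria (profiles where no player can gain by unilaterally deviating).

Pure-strategy Nash equilibria: (Top, b4) and (Middle, b1)

Agent 1 against b1: payoffs 2, 8, 4 → best response Middle.
Agent 1 against b2: payoffs 12, 2, 3 → best response Top.
Agent 1 against b3: payoffs 12, 4, 2 → best response Top.
Agent 1 against b4: payoffs 7, 0, 3 → best response Top.
Agent 2 against Top: payoffs 4, 3, 5, 7 → best response b4.
Agent 2 against Middle: payoffs 4, 2, 0, 3 → best response b1.
Agent 2 against Bottom: payoffs 5, 8, 2, 1 → best response b2.
Mutual best responses: (Top, b4); (Middle, b1).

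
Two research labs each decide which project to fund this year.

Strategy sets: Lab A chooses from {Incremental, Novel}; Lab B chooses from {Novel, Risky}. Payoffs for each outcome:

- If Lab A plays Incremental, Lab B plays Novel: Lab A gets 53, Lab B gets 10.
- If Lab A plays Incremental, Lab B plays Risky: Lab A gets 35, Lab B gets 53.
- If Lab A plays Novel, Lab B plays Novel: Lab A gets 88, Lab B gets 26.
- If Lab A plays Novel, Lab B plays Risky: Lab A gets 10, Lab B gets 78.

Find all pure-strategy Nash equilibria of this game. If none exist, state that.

(Incremental, Risky)

For each strategy profile, look for a profitable unilateral deviation.
(Incremental, Novel): Lab A can switch to Novel (53 → 88). Not NE.
(Incremental, Risky): Lab A gets 35, best alternative 10; Lab B gets 53, best alternative 10. No profitable deviation — NE.
(Novel, Novel): Lab B can switch to Risky (26 → 78). Not NE.
(Novel, Risky): Lab A can switch to Incremental (10 → 35). Not NE.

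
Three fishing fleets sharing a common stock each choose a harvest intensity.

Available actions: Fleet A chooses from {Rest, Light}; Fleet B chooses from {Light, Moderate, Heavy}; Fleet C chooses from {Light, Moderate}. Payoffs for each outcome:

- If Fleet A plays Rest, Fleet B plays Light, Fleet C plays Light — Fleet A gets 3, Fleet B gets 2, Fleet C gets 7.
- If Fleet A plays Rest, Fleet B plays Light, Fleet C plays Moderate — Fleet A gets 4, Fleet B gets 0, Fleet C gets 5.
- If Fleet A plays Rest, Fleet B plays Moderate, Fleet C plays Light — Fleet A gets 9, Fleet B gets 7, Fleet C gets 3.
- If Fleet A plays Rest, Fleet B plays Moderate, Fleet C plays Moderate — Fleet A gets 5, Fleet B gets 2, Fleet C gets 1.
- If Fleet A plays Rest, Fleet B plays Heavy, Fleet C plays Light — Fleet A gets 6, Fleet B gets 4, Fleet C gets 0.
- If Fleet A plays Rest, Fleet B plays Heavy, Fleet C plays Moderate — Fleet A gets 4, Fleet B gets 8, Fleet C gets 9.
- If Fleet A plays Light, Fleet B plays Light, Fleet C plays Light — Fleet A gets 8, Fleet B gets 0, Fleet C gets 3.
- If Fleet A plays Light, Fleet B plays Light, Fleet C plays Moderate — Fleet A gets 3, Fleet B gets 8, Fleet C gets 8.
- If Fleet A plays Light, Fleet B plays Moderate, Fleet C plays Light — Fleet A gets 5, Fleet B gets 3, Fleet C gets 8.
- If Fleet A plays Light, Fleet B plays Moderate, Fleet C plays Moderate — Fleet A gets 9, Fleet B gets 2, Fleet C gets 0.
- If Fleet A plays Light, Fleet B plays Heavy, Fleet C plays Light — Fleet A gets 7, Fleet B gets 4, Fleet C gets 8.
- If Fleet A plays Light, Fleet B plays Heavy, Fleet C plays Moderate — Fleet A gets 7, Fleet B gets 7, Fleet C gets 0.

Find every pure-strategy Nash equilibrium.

Pure-strategy Nash equilibria: (Rest, Moderate, Light) and (Light, Heavy, Light)

For each player, find the best response to each opponent profile; mutual best responses are the pure NE.
Fleet A against (Light, Light): payoffs 3, 8 → best response Light.
Fleet A against (Light, Moderate): payoffs 4, 3 → best response Rest.
Fleet A against (Moderate, Light): payoffs 9, 5 → best response Rest.
Fleet A against (Moderate, Moderate): payoffs 5, 9 → best response Light.
Fleet A against (Heavy, Light): payoffs 6, 7 → best response Light.
Fleet A against (Heavy, Moderate): payoffs 4, 7 → best response Light.
Fleet B against (Rest, Light): payoffs 2, 7, 4 → best response Moderate.
Fleet B against (Rest, Moderate): payoffs 0, 2, 8 → best response Heavy.
Fleet B against (Light, Light): payoffs 0, 3, 4 → best response Heavy.
Fleet B against (Light, Moderate): payoffs 8, 2, 7 → best response Light.
Fleet C against (Rest, Light): payoffs 7, 5 → best response Light.
Fleet C against (Rest, Moderate): payoffs 3, 1 → best response Light.
Fleet C against (Rest, Heavy): payoffs 0, 9 → best response Moderate.
Fleet C against (Light, Light): payoffs 3, 8 → best response Moderate.
Fleet C against (Light, Moderate): payoffs 8, 0 → best response Light.
Fleet C against (Light, Heavy): payoffs 8, 0 → best response Light.
Mutual best responses: (Rest, Moderate, Light); (Light, Heavy, Light).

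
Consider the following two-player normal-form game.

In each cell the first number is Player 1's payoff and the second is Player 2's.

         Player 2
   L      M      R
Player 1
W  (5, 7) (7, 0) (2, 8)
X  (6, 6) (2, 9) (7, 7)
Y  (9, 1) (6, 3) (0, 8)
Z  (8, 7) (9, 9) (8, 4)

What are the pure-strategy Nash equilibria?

The unique pure-strategy Nash equilibrium is (Z, M).

(W, L): Player 1 can switch to X (5 → 6). Not NE.
(W, M): Player 1 can switch to Z (7 → 9). Not NE.
(W, R): Player 1 can switch to X (2 → 7). Not NE.
(X, L): Player 1 can switch to Y (6 → 9). Not NE.
(X, M): Player 1 can switch to W (2 → 7). Not NE.
(X, R): Player 1 can switch to Z (7 → 8). Not NE.
(Y, L): Player 2 can switch to M (1 → 3). Not NE.
(Y, M): Player 1 can switch to W (6 → 7). Not NE.
(Y, R): Player 1 can switch to W (0 → 2). Not NE.
(Z, L): Player 1 can switch to Y (8 → 9). Not NE.
(Z, M): Player 1 gets 9, best alternative 7; Player 2 gets 9, best alternative 7. No profitable deviation — NE.
(The remaining 1 profile has a profitable deviation by the same check.)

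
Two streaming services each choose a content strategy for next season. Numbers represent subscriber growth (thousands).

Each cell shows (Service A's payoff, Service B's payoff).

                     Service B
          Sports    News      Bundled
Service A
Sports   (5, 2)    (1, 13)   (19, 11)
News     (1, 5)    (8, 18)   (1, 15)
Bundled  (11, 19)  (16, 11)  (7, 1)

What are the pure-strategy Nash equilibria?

Pure NE: (Bundled, Sports)

Check each profile: it is a Nash equilibrium iff no player can strictly gain by switching unilaterally.
(Sports, Sports): Service A can switch to Bundled (5 → 11). Not NE.
(Sports, News): Service A can switch to News (1 → 8). Not NE.
(Sports, Bundled): Service B can switch to News (11 → 13). Not NE.
(News, Sports): Service A can switch to Sports (1 → 5). Not NE.
(News, News): Service A can switch to Bundled (8 → 16). Not NE.
(News, Bundled): Service A can switch to Sports (1 → 19). Not NE.
(Bundled, Sports): Service A gets 11, best alternative 5; Service B gets 19, best alternative 11. No profitable deviation — NE.
(Bundled, News): Service B can switch to Sports (11 → 19). Not NE.
(Bundled, Bundled): Service A can switch to Sports (7 → 19). Not NE.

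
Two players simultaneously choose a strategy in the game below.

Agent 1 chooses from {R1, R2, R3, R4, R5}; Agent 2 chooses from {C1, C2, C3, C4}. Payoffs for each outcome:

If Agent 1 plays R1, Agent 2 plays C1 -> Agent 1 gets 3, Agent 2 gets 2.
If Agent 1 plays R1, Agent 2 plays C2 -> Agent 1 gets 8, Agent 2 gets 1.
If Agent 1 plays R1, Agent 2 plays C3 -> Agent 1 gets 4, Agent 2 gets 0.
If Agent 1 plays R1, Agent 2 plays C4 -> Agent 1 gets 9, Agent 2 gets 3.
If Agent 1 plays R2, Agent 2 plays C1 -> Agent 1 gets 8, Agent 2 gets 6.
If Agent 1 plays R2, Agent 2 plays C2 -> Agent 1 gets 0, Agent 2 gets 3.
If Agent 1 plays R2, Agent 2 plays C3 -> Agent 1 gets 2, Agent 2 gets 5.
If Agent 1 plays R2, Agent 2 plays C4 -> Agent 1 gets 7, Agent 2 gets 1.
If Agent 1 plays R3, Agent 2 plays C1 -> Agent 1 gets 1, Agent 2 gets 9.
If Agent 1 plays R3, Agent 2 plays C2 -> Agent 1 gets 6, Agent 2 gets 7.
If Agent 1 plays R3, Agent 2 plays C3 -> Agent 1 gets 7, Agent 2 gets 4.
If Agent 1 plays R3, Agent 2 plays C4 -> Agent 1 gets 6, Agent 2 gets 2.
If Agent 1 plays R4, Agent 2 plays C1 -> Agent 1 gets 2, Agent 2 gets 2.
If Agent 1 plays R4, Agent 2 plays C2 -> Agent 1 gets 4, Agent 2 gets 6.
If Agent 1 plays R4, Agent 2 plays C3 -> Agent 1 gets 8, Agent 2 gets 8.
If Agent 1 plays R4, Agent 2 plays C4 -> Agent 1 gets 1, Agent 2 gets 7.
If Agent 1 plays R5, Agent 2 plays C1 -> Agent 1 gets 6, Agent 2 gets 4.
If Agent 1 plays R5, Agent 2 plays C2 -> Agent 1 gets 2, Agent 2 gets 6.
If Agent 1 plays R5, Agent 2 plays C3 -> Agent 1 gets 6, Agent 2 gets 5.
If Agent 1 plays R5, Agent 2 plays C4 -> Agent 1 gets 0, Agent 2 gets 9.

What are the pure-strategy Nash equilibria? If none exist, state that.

Check each profile: it is a Nash equilibrium iff no player can strictly gain by switching unilaterally.
(R1, C1): Agent 1 can switch to R2 (3 → 8). Not NE.
(R1, C2): Agent 2 can switch to C1 (1 → 2). Not NE.
(R1, C3): Agent 1 can switch to R3 (4 → 7). Not NE.
(R1, C4): Agent 1 gets 9, best alternative 7; Agent 2 gets 3, best alternative 2. No profitable deviation — NE.
(R2, C1): Agent 1 gets 8, best alternative 6; Agent 2 gets 6, best alternative 5. No profitable deviation — NE.
(R2, C2): Agent 1 can switch to R1 (0 → 8). Not NE.
(R2, C3): Agent 1 can switch to R1 (2 → 4). Not NE.
(R2, C4): Agent 1 can switch to R1 (7 → 9). Not NE.
(R3, C1): Agent 1 can switch to R1 (1 → 3). Not NE.
(R3, C2): Agent 1 can switch to R1 (6 → 8). Not NE.
(R3, C3): Agent 1 can switch to R4 (7 → 8). Not NE.
(R3, C4): Agent 1 can switch to R1 (6 → 9). Not NE.
(R4, C3): Agent 1 gets 8, best alternative 7; Agent 2 gets 8, best alternative 7. No profitable deviation — NE.
(The remaining 7 profiles each have a profitable deviation by the same check.)

Pure-strategy Nash equilibria: (R1, C4) and (R2, C1) and (R4, C3)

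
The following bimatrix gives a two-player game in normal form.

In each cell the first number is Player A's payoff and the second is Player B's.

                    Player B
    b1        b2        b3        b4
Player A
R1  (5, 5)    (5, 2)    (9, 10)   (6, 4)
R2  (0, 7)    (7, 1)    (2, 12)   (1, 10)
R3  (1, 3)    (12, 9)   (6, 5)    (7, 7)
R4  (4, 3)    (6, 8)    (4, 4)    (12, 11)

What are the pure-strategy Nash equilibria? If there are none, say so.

For each player, find the best response to each opponent profile; mutual best responses are the pure NE.
Player A against b1: payoffs 5, 0, 1, 4 → best response R1.
Player A against b2: payoffs 5, 7, 12, 6 → best response R3.
Player A against b3: payoffs 9, 2, 6, 4 → best response R1.
Player A against b4: payoffs 6, 1, 7, 12 → best response R4.
Player B against R1: payoffs 5, 2, 10, 4 → best response b3.
Player B against R2: payoffs 7, 1, 12, 10 → best response b3.
Player B against R3: payoffs 3, 9, 5, 7 → best response b2.
Player B against R4: payoffs 3, 8, 4, 11 → best response b4.
Mutual best responses: (R1, b3); (R3, b2); (R4, b4).

Pure-strategy Nash equilibria: (R1, b3); (R3, b2); (R4, b4)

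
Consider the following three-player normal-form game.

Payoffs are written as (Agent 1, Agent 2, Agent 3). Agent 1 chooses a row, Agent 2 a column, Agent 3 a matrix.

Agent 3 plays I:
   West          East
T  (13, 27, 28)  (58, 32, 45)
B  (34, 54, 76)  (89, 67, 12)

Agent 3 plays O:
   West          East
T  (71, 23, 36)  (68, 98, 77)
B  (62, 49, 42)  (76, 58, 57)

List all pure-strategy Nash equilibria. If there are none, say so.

The unique pure-strategy Nash equilibrium is (B, East, O).

Check each profile: it is a Nash equilibrium iff no player can strictly gain by switching unilaterally.
(T, West, I): Agent 1 can switch to B (13 → 34). Not NE.
(T, West, O): Agent 2 can switch to East (23 → 98). Not NE.
(T, East, I): Agent 1 can switch to B (58 → 89). Not NE.
(T, East, O): Agent 1 can switch to B (68 → 76). Not NE.
(B, West, I): Agent 2 can switch to East (54 → 67). Not NE.
(B, West, O): Agent 1 can switch to T (62 → 71). Not NE.
(B, East, O): Agent 1 gets 76, best alternative 68; Agent 2 gets 58, best alternative 49; Agent 3 gets 57, best alternative 12. No profitable deviation — NE.
(The remaining 1 profile has a profitable deviation by the same check.)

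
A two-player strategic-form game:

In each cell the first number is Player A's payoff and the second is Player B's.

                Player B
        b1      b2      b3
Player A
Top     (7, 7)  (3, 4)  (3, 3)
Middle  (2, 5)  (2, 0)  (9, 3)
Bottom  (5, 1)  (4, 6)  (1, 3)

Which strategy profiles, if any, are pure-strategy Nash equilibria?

(Top, b1): Player A gets 7, best alternative 5; Player B gets 7, best alternative 4. No profitable deviation — NE.
(Top, b2): Player A can switch to Bottom (3 → 4). Not NE.
(Top, b3): Player A can switch to Middle (3 → 9). Not NE.
(Middle, b1): Player A can switch to Top (2 → 7). Not NE.
(Middle, b2): Player A can switch to Top (2 → 3). Not NE.
(Middle, b3): Player B can switch to b1 (3 → 5). Not NE.
(Bottom, b1): Player A can switch to Top (5 → 7). Not NE.
(Bottom, b2): Player A gets 4, best alternative 3; Player B gets 6, best alternative 3. No profitable deviation — NE.
(Bottom, b3): Player A can switch to Top (1 → 3). Not NE.

Pure-strategy Nash equilibria: (Top, b1) and (Bottom, b2)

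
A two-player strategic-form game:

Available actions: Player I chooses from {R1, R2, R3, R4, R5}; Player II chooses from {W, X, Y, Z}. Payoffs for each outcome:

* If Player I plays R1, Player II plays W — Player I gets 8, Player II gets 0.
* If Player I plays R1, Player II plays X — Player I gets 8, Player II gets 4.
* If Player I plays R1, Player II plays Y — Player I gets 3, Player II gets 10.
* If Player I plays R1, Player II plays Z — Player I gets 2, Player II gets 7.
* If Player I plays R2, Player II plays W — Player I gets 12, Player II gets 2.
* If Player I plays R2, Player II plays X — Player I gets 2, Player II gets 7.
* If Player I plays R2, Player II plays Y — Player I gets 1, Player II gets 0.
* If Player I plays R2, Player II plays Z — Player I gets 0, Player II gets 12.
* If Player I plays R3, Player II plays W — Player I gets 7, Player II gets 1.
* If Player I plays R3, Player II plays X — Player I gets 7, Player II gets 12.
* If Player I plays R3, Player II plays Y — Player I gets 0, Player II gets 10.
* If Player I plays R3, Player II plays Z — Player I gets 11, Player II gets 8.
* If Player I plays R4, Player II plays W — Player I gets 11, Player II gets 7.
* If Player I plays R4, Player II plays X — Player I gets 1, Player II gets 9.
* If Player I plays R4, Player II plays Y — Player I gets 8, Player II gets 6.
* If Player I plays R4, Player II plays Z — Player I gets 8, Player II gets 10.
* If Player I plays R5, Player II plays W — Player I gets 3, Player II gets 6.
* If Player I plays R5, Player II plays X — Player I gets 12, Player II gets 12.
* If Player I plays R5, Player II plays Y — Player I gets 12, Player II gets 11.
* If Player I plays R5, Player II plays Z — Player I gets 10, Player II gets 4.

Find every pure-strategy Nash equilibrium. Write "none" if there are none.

For each player, find the best response to each opponent profile; mutual best responses are the pure NE.
Player I against W: payoffs 8, 12, 7, 11, 3 → best response R2.
Player I against X: payoffs 8, 2, 7, 1, 12 → best response R5.
Player I against Y: payoffs 3, 1, 0, 8, 12 → best response R5.
Player I against Z: payoffs 2, 0, 11, 8, 10 → best response R3.
Player II against R1: payoffs 0, 4, 10, 7 → best response Y.
Player II against R2: payoffs 2, 7, 0, 12 → best response Z.
Player II against R3: payoffs 1, 12, 10, 8 → best response X.
Player II against R4: payoffs 7, 9, 6, 10 → best response Z.
Player II against R5: payoffs 6, 12, 11, 4 → best response X.
Mutual best responses: (R5, X).

The unique pure-strategy Nash equilibrium is (R5, X).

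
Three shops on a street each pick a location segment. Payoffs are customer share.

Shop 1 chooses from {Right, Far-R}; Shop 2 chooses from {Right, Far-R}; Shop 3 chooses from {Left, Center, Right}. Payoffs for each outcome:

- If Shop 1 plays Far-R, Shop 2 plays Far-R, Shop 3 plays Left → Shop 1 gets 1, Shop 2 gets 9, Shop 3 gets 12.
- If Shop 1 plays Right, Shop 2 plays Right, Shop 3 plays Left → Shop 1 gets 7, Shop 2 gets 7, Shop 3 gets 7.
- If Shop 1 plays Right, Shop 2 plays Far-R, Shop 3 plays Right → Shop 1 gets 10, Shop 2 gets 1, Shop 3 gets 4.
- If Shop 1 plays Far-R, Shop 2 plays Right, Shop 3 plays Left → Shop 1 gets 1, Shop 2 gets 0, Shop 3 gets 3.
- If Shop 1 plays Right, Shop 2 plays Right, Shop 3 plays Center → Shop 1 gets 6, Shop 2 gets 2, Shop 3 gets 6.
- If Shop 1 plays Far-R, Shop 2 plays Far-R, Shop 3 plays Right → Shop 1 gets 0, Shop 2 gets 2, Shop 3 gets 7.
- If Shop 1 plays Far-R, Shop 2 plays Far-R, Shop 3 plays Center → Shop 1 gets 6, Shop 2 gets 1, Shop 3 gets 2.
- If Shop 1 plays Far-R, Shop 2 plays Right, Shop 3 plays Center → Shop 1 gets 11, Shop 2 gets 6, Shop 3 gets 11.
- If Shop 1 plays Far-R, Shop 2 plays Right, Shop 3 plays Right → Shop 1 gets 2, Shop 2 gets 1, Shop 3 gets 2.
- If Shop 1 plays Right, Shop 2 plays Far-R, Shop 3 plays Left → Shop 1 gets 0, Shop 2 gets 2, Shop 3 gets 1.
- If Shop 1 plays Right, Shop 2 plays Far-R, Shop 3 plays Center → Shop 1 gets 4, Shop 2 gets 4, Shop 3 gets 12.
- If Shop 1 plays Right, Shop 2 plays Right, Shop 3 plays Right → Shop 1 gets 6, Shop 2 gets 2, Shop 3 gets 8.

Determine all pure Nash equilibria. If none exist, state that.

The pure Nash equilibria are (Right, Right, Right); (Far-R, Right, Center); (Far-R, Far-R, Left).

Shop 1 against (Right, Left): payoffs 7, 1 → best response Right.
Shop 1 against (Right, Center): payoffs 6, 11 → best response Far-R.
Shop 1 against (Right, Right): payoffs 6, 2 → best response Right.
Shop 1 against (Far-R, Left): payoffs 0, 1 → best response Far-R.
Shop 1 against (Far-R, Center): payoffs 4, 6 → best response Far-R.
Shop 1 against (Far-R, Right): payoffs 10, 0 → best response Right.
Shop 2 against (Right, Left): payoffs 7, 2 → best response Right.
Shop 2 against (Right, Center): payoffs 2, 4 → best response Far-R.
Shop 2 against (Right, Right): payoffs 2, 1 → best response Right.
Shop 2 against (Far-R, Left): payoffs 0, 9 → best response Far-R.
Shop 2 against (Far-R, Center): payoffs 6, 1 → best response Right.
Shop 2 against (Far-R, Right): payoffs 1, 2 → best response Far-R.
Shop 3 against (Right, Right): payoffs 7, 6, 8 → best response Right.
Shop 3 against (Right, Far-R): payoffs 1, 12, 4 → best response Center.
Shop 3 against (Far-R, Right): payoffs 3, 11, 2 → best response Center.
Shop 3 against (Far-R, Far-R): payoffs 12, 2, 7 → best response Left.
Mutual best responses: (Right, Right, Right); (Far-R, Right, Center); (Far-R, Far-R, Left).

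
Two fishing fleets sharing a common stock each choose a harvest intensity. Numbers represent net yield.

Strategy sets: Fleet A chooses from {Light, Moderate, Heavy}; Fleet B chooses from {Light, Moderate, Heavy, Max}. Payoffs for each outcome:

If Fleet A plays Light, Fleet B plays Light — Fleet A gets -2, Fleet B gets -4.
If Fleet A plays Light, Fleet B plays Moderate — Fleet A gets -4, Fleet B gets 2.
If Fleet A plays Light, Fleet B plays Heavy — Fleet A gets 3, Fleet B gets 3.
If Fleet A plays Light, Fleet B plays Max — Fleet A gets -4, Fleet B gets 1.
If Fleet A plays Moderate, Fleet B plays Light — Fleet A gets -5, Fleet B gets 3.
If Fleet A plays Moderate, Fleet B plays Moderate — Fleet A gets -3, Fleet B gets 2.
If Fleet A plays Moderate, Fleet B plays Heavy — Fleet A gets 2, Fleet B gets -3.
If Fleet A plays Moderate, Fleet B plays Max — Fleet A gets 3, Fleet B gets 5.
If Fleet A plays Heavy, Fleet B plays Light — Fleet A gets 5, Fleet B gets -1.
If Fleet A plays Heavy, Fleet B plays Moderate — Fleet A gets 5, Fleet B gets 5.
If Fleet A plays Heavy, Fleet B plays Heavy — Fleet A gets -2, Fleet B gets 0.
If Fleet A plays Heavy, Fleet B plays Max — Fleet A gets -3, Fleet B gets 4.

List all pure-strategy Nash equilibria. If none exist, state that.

The pure Nash equilibria are (Light, Heavy), (Moderate, Max), (Heavy, Moderate).

Mark each player's best response to every combination of opponents' strategies; a profile where every player is best-responding is a pure Nash equilibrium.
Fleet A against Light: payoffs -2, -5, 5 → best response Heavy.
Fleet A against Moderate: payoffs -4, -3, 5 → best response Heavy.
Fleet A against Heavy: payoffs 3, 2, -2 → best response Light.
Fleet A against Max: payoffs -4, 3, -3 → best response Moderate.
Fleet B against Light: payoffs -4, 2, 3, 1 → best response Heavy.
Fleet B against Moderate: payoffs 3, 2, -3, 5 → best response Max.
Fleet B against Heavy: payoffs -1, 5, 0, 4 → best response Moderate.
Mutual best responses: (Light, Heavy); (Moderate, Max); (Heavy, Moderate).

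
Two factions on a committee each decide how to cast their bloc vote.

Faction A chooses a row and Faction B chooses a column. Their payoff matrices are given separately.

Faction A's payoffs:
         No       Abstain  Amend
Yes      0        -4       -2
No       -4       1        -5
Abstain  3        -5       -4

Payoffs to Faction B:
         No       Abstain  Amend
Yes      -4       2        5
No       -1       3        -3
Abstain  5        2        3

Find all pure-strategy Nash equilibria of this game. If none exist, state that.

The pure Nash equilibria are (Yes, Amend), (No, Abstain), (Abstain, No).

(Yes, No): Faction A can switch to Abstain (0 → 3). Not NE.
(Yes, Abstain): Faction A can switch to No (-4 → 1). Not NE.
(Yes, Amend): Faction A gets -2, best alternative -4; Faction B gets 5, best alternative 2. No profitable deviation — NE.
(No, No): Faction A can switch to Yes (-4 → 0). Not NE.
(No, Abstain): Faction A gets 1, best alternative -4; Faction B gets 3, best alternative -1. No profitable deviation — NE.
(No, Amend): Faction A can switch to Yes (-5 → -2). Not NE.
(Abstain, No): Faction A gets 3, best alternative 0; Faction B gets 5, best alternative 3. No profitable deviation — NE.
(Abstain, Abstain): Faction A can switch to Yes (-5 → -4). Not NE.
(Abstain, Amend): Faction A can switch to Yes (-4 → -2). Not NE.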